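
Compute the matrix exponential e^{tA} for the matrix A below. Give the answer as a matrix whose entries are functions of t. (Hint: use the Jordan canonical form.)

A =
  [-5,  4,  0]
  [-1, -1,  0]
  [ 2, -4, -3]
e^{tA} =
  [-2*t*exp(-3*t) + exp(-3*t), 4*t*exp(-3*t), 0]
  [-t*exp(-3*t), 2*t*exp(-3*t) + exp(-3*t), 0]
  [2*t*exp(-3*t), -4*t*exp(-3*t), exp(-3*t)]

Strategy: write A = P · J · P⁻¹ where J is a Jordan canonical form, so e^{tA} = P · e^{tJ} · P⁻¹, and e^{tJ} can be computed block-by-block.

A has Jordan form
J =
  [-3,  1,  0]
  [ 0, -3,  0]
  [ 0,  0, -3]
(up to reordering of blocks).

Per-block formulas:
  For a 1×1 block at λ = -3: exp(t · [-3]) = [e^(-3t)].
  For a 2×2 Jordan block J_2(-3): exp(t · J_2(-3)) = e^(-3t)·(I + t·N), where N is the 2×2 nilpotent shift.

After assembling e^{tJ} and conjugating by P, we get:

e^{tA} =
  [-2*t*exp(-3*t) + exp(-3*t), 4*t*exp(-3*t), 0]
  [-t*exp(-3*t), 2*t*exp(-3*t) + exp(-3*t), 0]
  [2*t*exp(-3*t), -4*t*exp(-3*t), exp(-3*t)]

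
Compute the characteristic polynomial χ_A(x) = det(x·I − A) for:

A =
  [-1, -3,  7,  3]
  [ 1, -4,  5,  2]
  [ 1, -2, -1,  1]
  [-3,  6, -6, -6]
x^4 + 12*x^3 + 54*x^2 + 108*x + 81

Expanding det(x·I − A) (e.g. by cofactor expansion or by noting that A is similar to its Jordan form J, which has the same characteristic polynomial as A) gives
  χ_A(x) = x^4 + 12*x^3 + 54*x^2 + 108*x + 81
which factors as (x + 3)^4. The eigenvalues (with algebraic multiplicities) are λ = -3 with multiplicity 4.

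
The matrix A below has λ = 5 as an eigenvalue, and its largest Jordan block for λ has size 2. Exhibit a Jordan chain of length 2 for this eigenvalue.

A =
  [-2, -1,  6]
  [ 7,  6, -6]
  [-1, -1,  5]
A Jordan chain for λ = 5 of length 2:
v_1 = (-1, 1, -1)ᵀ
v_2 = (0, 1, 0)ᵀ

Let N = A − (5)·I. We want v_2 with N^2 v_2 = 0 but N^1 v_2 ≠ 0; then v_{j-1} := N · v_j for j = 2, …, 2.

Pick v_2 = (0, 1, 0)ᵀ.
Then v_1 = N · v_2 = (-1, 1, -1)ᵀ.

Sanity check: (A − (5)·I) v_1 = (0, 0, 0)ᵀ = 0. ✓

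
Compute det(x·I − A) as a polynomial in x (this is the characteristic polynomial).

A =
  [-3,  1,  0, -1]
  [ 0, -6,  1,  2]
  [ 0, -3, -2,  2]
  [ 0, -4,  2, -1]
x^4 + 12*x^3 + 54*x^2 + 108*x + 81

Expanding det(x·I − A) (e.g. by cofactor expansion or by noting that A is similar to its Jordan form J, which has the same characteristic polynomial as A) gives
  χ_A(x) = x^4 + 12*x^3 + 54*x^2 + 108*x + 81
which factors as (x + 3)^4. The eigenvalues (with algebraic multiplicities) are λ = -3 with multiplicity 4.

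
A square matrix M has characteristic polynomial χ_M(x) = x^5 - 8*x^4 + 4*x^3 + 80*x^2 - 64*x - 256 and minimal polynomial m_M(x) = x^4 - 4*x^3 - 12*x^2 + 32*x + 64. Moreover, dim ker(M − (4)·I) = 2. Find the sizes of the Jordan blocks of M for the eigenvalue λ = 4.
Block sizes for λ = 4: [2, 1]

Step 1 — from the characteristic polynomial, algebraic multiplicity of λ = 4 is 3. From dim ker(M − (4)·I) = 2, there are exactly 2 Jordan blocks for λ = 4.
Step 2 — from the minimal polynomial, the factor (x − 4)^2 tells us the largest block for λ = 4 has size 2.
Step 3 — with total size 3, 2 blocks, and largest block 2, the block sizes (in nonincreasing order) are [2, 1].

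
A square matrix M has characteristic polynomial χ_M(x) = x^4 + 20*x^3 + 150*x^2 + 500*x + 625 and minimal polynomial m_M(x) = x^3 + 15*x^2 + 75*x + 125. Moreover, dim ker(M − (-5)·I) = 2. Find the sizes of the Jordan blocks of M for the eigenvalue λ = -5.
Block sizes for λ = -5: [3, 1]

Step 1 — from the characteristic polynomial, algebraic multiplicity of λ = -5 is 4. From dim ker(M − (-5)·I) = 2, there are exactly 2 Jordan blocks for λ = -5.
Step 2 — from the minimal polynomial, the factor (x + 5)^3 tells us the largest block for λ = -5 has size 3.
Step 3 — with total size 4, 2 blocks, and largest block 3, the block sizes (in nonincreasing order) are [3, 1].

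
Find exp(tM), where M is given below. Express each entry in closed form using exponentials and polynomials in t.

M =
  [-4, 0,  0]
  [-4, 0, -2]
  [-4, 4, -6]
e^{tM} =
  [exp(-4*t), 0, 0]
  [-2*exp(-2*t) + 2*exp(-4*t), 2*exp(-2*t) - exp(-4*t), -exp(-2*t) + exp(-4*t)]
  [-2*exp(-2*t) + 2*exp(-4*t), 2*exp(-2*t) - 2*exp(-4*t), -exp(-2*t) + 2*exp(-4*t)]

Strategy: write M = P · J · P⁻¹ where J is a Jordan canonical form, so e^{tM} = P · e^{tJ} · P⁻¹, and e^{tJ} can be computed block-by-block.

M has Jordan form
J =
  [-4,  0,  0]
  [ 0, -4,  0]
  [ 0,  0, -2]
(up to reordering of blocks).

Per-block formulas:
  For a 1×1 block at λ = -2: exp(t · [-2]) = [e^(-2t)].
  For a 1×1 block at λ = -4: exp(t · [-4]) = [e^(-4t)].

After assembling e^{tJ} and conjugating by P, we get:

e^{tM} =
  [exp(-4*t), 0, 0]
  [-2*exp(-2*t) + 2*exp(-4*t), 2*exp(-2*t) - exp(-4*t), -exp(-2*t) + exp(-4*t)]
  [-2*exp(-2*t) + 2*exp(-4*t), 2*exp(-2*t) - 2*exp(-4*t), -exp(-2*t) + 2*exp(-4*t)]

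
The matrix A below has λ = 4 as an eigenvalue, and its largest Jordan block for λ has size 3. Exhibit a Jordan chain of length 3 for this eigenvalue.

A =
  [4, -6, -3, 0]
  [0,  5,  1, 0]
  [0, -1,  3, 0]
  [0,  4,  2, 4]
A Jordan chain for λ = 4 of length 3:
v_1 = (-3, 0, 0, 2)ᵀ
v_2 = (-6, 1, -1, 4)ᵀ
v_3 = (0, 1, 0, 0)ᵀ

Let N = A − (4)·I. We want v_3 with N^3 v_3 = 0 but N^2 v_3 ≠ 0; then v_{j-1} := N · v_j for j = 3, …, 2.

Pick v_3 = (0, 1, 0, 0)ᵀ.
Then v_2 = N · v_3 = (-6, 1, -1, 4)ᵀ.
Then v_1 = N · v_2 = (-3, 0, 0, 2)ᵀ.

Sanity check: (A − (4)·I) v_1 = (0, 0, 0, 0)ᵀ = 0. ✓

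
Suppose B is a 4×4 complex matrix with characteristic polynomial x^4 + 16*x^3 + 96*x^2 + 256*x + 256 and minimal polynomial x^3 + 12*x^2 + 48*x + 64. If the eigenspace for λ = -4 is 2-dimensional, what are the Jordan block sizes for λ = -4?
Block sizes for λ = -4: [3, 1]

Step 1 — from the characteristic polynomial, algebraic multiplicity of λ = -4 is 4. From dim ker(B − (-4)·I) = 2, there are exactly 2 Jordan blocks for λ = -4.
Step 2 — from the minimal polynomial, the factor (x + 4)^3 tells us the largest block for λ = -4 has size 3.
Step 3 — with total size 4, 2 blocks, and largest block 3, the block sizes (in nonincreasing order) are [3, 1].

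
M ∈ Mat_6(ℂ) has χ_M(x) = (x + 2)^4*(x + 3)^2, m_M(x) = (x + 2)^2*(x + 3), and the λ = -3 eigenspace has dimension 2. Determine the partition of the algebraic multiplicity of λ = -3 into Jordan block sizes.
Block sizes for λ = -3: [1, 1]

Step 1 — from the characteristic polynomial, algebraic multiplicity of λ = -3 is 2. From dim ker(M − (-3)·I) = 2, there are exactly 2 Jordan blocks for λ = -3.
Step 2 — from the minimal polynomial, the factor (x + 3) tells us the largest block for λ = -3 has size 1.
Step 3 — with total size 2, 2 blocks, and largest block 1, the block sizes (in nonincreasing order) are [1, 1].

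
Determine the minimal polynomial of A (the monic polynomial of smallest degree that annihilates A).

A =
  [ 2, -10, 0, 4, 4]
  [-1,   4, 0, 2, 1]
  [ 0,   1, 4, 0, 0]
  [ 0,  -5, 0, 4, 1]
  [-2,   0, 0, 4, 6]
x^3 - 12*x^2 + 48*x - 64

The characteristic polynomial is χ_A(x) = (x - 4)^5, so the eigenvalues are known. The minimal polynomial is
  m_A(x) = Π_λ (x − λ)^{k_λ}
where k_λ is the size of the *largest* Jordan block for λ (equivalently, the smallest k with (A − λI)^k v = 0 for every generalised eigenvector v of λ).

  λ = 4: largest Jordan block has size 3, contributing (x − 4)^3

So m_A(x) = (x - 4)^3 = x^3 - 12*x^2 + 48*x - 64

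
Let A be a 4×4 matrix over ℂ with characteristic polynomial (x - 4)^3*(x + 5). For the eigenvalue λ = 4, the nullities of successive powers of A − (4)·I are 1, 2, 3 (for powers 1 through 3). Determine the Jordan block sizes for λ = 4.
Block sizes for λ = 4: [3]

From the dimensions of kernels of powers, the number of Jordan blocks of size at least j is d_j − d_{j−1} where d_j = dim ker(N^j) (with d_0 = 0). Computing the differences gives [1, 1, 1].
The number of blocks of size exactly k is (#blocks of size ≥ k) − (#blocks of size ≥ k + 1), so the partition is: 1 block(s) of size 3.
In nonincreasing order the block sizes are [3].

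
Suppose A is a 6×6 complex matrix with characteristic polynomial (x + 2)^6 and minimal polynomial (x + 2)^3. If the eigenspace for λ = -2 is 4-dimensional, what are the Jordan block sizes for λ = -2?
Block sizes for λ = -2: [3, 1, 1, 1]

Step 1 — from the characteristic polynomial, algebraic multiplicity of λ = -2 is 6. From dim ker(A − (-2)·I) = 4, there are exactly 4 Jordan blocks for λ = -2.
Step 2 — from the minimal polynomial, the factor (x + 2)^3 tells us the largest block for λ = -2 has size 3.
Step 3 — with total size 6, 4 blocks, and largest block 3, the block sizes (in nonincreasing order) are [3, 1, 1, 1].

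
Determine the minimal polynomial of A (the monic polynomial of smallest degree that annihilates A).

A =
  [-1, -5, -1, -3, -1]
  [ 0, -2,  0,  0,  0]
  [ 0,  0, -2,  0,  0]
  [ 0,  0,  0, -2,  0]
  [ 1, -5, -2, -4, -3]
x^3 + 6*x^2 + 12*x + 8

The characteristic polynomial is χ_A(x) = (x + 2)^5, so the eigenvalues are known. The minimal polynomial is
  m_A(x) = Π_λ (x − λ)^{k_λ}
where k_λ is the size of the *largest* Jordan block for λ (equivalently, the smallest k with (A − λI)^k v = 0 for every generalised eigenvector v of λ).

  λ = -2: largest Jordan block has size 3, contributing (x + 2)^3

So m_A(x) = (x + 2)^3 = x^3 + 6*x^2 + 12*x + 8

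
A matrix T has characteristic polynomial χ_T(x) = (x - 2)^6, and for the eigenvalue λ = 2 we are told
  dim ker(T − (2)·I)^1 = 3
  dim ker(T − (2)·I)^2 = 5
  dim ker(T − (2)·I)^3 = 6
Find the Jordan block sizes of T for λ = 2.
Block sizes for λ = 2: [3, 2, 1]

From the dimensions of kernels of powers, the number of Jordan blocks of size at least j is d_j − d_{j−1} where d_j = dim ker(N^j) (with d_0 = 0). Computing the differences gives [3, 2, 1].
The number of blocks of size exactly k is (#blocks of size ≥ k) − (#blocks of size ≥ k + 1), so the partition is: 1 block(s) of size 1, 1 block(s) of size 2, 1 block(s) of size 3.
In nonincreasing order the block sizes are [3, 2, 1].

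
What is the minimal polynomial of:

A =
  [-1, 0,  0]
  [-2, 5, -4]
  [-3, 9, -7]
x^2 + 2*x + 1

The characteristic polynomial is χ_A(x) = (x + 1)^3, so the eigenvalues are known. The minimal polynomial is
  m_A(x) = Π_λ (x − λ)^{k_λ}
where k_λ is the size of the *largest* Jordan block for λ (equivalently, the smallest k with (A − λI)^k v = 0 for every generalised eigenvector v of λ).

  λ = -1: largest Jordan block has size 2, contributing (x + 1)^2

So m_A(x) = (x + 1)^2 = x^2 + 2*x + 1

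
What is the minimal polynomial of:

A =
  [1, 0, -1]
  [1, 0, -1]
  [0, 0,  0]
x^2 - x

The characteristic polynomial is χ_A(x) = x^2*(x - 1), so the eigenvalues are known. The minimal polynomial is
  m_A(x) = Π_λ (x − λ)^{k_λ}
where k_λ is the size of the *largest* Jordan block for λ (equivalently, the smallest k with (A − λI)^k v = 0 for every generalised eigenvector v of λ).

  λ = 0: largest Jordan block has size 1, contributing (x − 0)
  λ = 1: largest Jordan block has size 1, contributing (x − 1)

So m_A(x) = x*(x - 1) = x^2 - x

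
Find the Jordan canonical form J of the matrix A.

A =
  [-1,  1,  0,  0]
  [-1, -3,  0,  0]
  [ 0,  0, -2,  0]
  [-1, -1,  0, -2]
J_2(-2) ⊕ J_1(-2) ⊕ J_1(-2)

The characteristic polynomial is
  det(x·I − A) = x^4 + 8*x^3 + 24*x^2 + 32*x + 16 = (x + 2)^4

Eigenvalues and multiplicities (the geometric multiplicity of λ is n − rank(A − λI), which equals the number of Jordan blocks for λ):
  λ = -2: algebraic multiplicity = 4, geometric multiplicity = 3

Determining the block sizes for each eigenvalue:
  λ = -2: 3 blocks summing to 4 forces exactly one block of size 2 and the rest size 1 → block sizes [2, 1, 1]

Assembling the blocks gives a Jordan form
J =
  [-2,  1,  0,  0]
  [ 0, -2,  0,  0]
  [ 0,  0, -2,  0]
  [ 0,  0,  0, -2]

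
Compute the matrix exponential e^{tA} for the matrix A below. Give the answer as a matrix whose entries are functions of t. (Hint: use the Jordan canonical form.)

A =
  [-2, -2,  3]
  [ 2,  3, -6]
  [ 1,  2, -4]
e^{tA} =
  [-t*exp(-t) + exp(-t), -2*t*exp(-t), 3*t*exp(-t)]
  [2*t*exp(-t), 4*t*exp(-t) + exp(-t), -6*t*exp(-t)]
  [t*exp(-t), 2*t*exp(-t), -3*t*exp(-t) + exp(-t)]

Strategy: write A = P · J · P⁻¹ where J is a Jordan canonical form, so e^{tA} = P · e^{tJ} · P⁻¹, and e^{tJ} can be computed block-by-block.

A has Jordan form
J =
  [-1,  1,  0]
  [ 0, -1,  0]
  [ 0,  0, -1]
(up to reordering of blocks).

Per-block formulas:
  For a 2×2 Jordan block J_2(-1): exp(t · J_2(-1)) = e^(-1t)·(I + t·N), where N is the 2×2 nilpotent shift.
  For a 1×1 block at λ = -1: exp(t · [-1]) = [e^(-1t)].

After assembling e^{tJ} and conjugating by P, we get:

e^{tA} =
  [-t*exp(-t) + exp(-t), -2*t*exp(-t), 3*t*exp(-t)]
  [2*t*exp(-t), 4*t*exp(-t) + exp(-t), -6*t*exp(-t)]
  [t*exp(-t), 2*t*exp(-t), -3*t*exp(-t) + exp(-t)]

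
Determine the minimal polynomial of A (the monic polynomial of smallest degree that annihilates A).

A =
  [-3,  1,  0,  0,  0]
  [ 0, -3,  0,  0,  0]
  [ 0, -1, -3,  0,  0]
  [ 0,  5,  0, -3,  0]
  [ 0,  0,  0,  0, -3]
x^2 + 6*x + 9

The characteristic polynomial is χ_A(x) = (x + 3)^5, so the eigenvalues are known. The minimal polynomial is
  m_A(x) = Π_λ (x − λ)^{k_λ}
where k_λ is the size of the *largest* Jordan block for λ (equivalently, the smallest k with (A − λI)^k v = 0 for every generalised eigenvector v of λ).

  λ = -3: largest Jordan block has size 2, contributing (x + 3)^2

So m_A(x) = (x + 3)^2 = x^2 + 6*x + 9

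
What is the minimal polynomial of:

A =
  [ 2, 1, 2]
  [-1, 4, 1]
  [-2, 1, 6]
x^3 - 12*x^2 + 48*x - 64

The characteristic polynomial is χ_A(x) = (x - 4)^3, so the eigenvalues are known. The minimal polynomial is
  m_A(x) = Π_λ (x − λ)^{k_λ}
where k_λ is the size of the *largest* Jordan block for λ (equivalently, the smallest k with (A − λI)^k v = 0 for every generalised eigenvector v of λ).

  λ = 4: largest Jordan block has size 3, contributing (x − 4)^3

So m_A(x) = (x - 4)^3 = x^3 - 12*x^2 + 48*x - 64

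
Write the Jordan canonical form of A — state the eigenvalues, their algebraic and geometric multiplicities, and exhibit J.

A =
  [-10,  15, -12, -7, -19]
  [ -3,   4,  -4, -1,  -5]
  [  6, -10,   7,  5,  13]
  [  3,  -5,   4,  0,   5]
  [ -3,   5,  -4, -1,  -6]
J_2(-1) ⊕ J_2(-1) ⊕ J_1(-1)

The characteristic polynomial is
  det(x·I − A) = x^5 + 5*x^4 + 10*x^3 + 10*x^2 + 5*x + 1 = (x + 1)^5

Eigenvalues and multiplicities (the geometric multiplicity of λ is n − rank(A − λI), which equals the number of Jordan blocks for λ):
  λ = -1: algebraic multiplicity = 5, geometric multiplicity = 3

Determining the block sizes for each eigenvalue:
  λ = -1: with am = 5 and gm = 3, the partition is not yet determined (e.g. several partitions of 5 into 3 parts exist). Let N = A − (-1)·I. Computing rank(N^1) = 2, rank(N^2) = 0; the number of blocks of size ≥ j is rank(N^{j−1}) − rank(N^j), giving [3, 2]. So we have 2 block(s) of size 2, 1 block(s) of size 1 → block sizes [2, 2, 1]

Assembling the blocks gives a Jordan form
J =
  [-1,  1,  0,  0,  0]
  [ 0, -1,  0,  0,  0]
  [ 0,  0, -1,  1,  0]
  [ 0,  0,  0, -1,  0]
  [ 0,  0,  0,  0, -1]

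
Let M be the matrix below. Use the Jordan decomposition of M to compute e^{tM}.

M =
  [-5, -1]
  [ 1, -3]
e^{tM} =
  [-t*exp(-4*t) + exp(-4*t), -t*exp(-4*t)]
  [t*exp(-4*t), t*exp(-4*t) + exp(-4*t)]

Strategy: write M = P · J · P⁻¹ where J is a Jordan canonical form, so e^{tM} = P · e^{tJ} · P⁻¹, and e^{tJ} can be computed block-by-block.

M has Jordan form
J =
  [-4,  1]
  [ 0, -4]
(up to reordering of blocks).

Per-block formulas:
  For a 2×2 Jordan block J_2(-4): exp(t · J_2(-4)) = e^(-4t)·(I + t·N), where N is the 2×2 nilpotent shift.

After assembling e^{tJ} and conjugating by P, we get:

e^{tM} =
  [-t*exp(-4*t) + exp(-4*t), -t*exp(-4*t)]
  [t*exp(-4*t), t*exp(-4*t) + exp(-4*t)]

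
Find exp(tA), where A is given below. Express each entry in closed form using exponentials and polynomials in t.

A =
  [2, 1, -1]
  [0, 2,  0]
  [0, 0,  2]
e^{tA} =
  [exp(2*t), t*exp(2*t), -t*exp(2*t)]
  [0, exp(2*t), 0]
  [0, 0, exp(2*t)]

Strategy: write A = P · J · P⁻¹ where J is a Jordan canonical form, so e^{tA} = P · e^{tJ} · P⁻¹, and e^{tJ} can be computed block-by-block.

A has Jordan form
J =
  [2, 1, 0]
  [0, 2, 0]
  [0, 0, 2]
(up to reordering of blocks).

Per-block formulas:
  For a 2×2 Jordan block J_2(2): exp(t · J_2(2)) = e^(2t)·(I + t·N), where N is the 2×2 nilpotent shift.
  For a 1×1 block at λ = 2: exp(t · [2]) = [e^(2t)].

After assembling e^{tJ} and conjugating by P, we get:

e^{tA} =
  [exp(2*t), t*exp(2*t), -t*exp(2*t)]
  [0, exp(2*t), 0]
  [0, 0, exp(2*t)]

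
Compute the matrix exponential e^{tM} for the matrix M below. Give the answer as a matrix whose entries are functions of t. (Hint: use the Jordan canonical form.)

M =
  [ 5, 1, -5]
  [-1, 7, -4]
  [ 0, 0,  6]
e^{tM} =
  [-t*exp(6*t) + exp(6*t), t*exp(6*t), t^2*exp(6*t)/2 - 5*t*exp(6*t)]
  [-t*exp(6*t), t*exp(6*t) + exp(6*t), t^2*exp(6*t)/2 - 4*t*exp(6*t)]
  [0, 0, exp(6*t)]

Strategy: write M = P · J · P⁻¹ where J is a Jordan canonical form, so e^{tM} = P · e^{tJ} · P⁻¹, and e^{tJ} can be computed block-by-block.

M has Jordan form
J =
  [6, 1, 0]
  [0, 6, 1]
  [0, 0, 6]
(up to reordering of blocks).

Per-block formulas:
  For a 3×3 Jordan block J_3(6): exp(t · J_3(6)) = e^(6t)·(I + t·N + (t^2/2)·N^2), where N is the 3×3 nilpotent shift.

After assembling e^{tJ} and conjugating by P, we get:

e^{tM} =
  [-t*exp(6*t) + exp(6*t), t*exp(6*t), t^2*exp(6*t)/2 - 5*t*exp(6*t)]
  [-t*exp(6*t), t*exp(6*t) + exp(6*t), t^2*exp(6*t)/2 - 4*t*exp(6*t)]
  [0, 0, exp(6*t)]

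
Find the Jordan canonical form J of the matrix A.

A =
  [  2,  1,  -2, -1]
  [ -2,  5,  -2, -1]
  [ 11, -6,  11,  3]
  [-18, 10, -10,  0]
J_1(4) ⊕ J_1(4) ⊕ J_2(5)

The characteristic polynomial is
  det(x·I − A) = x^4 - 18*x^3 + 121*x^2 - 360*x + 400 = (x - 5)^2*(x - 4)^2

Eigenvalues and multiplicities (the geometric multiplicity of λ is n − rank(A − λI), which equals the number of Jordan blocks for λ):
  λ = 4: algebraic multiplicity = 2, geometric multiplicity = 2
  λ = 5: algebraic multiplicity = 2, geometric multiplicity = 1

Determining the block sizes for each eigenvalue:
  λ = 4: gm = am = 2, so every block has size 1 → block sizes [1, 1]
  λ = 5: one block (gm = 1), so the single block has size am = 2 → block sizes [2]

Assembling the blocks gives a Jordan form
J =
  [4, 0, 0, 0]
  [0, 4, 0, 0]
  [0, 0, 5, 1]
  [0, 0, 0, 5]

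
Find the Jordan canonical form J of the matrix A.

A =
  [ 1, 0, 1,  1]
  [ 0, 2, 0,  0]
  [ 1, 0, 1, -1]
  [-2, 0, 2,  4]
J_2(2) ⊕ J_1(2) ⊕ J_1(2)

The characteristic polynomial is
  det(x·I − A) = x^4 - 8*x^3 + 24*x^2 - 32*x + 16 = (x - 2)^4

Eigenvalues and multiplicities (the geometric multiplicity of λ is n − rank(A − λI), which equals the number of Jordan blocks for λ):
  λ = 2: algebraic multiplicity = 4, geometric multiplicity = 3

Determining the block sizes for each eigenvalue:
  λ = 2: 3 blocks summing to 4 forces exactly one block of size 2 and the rest size 1 → block sizes [2, 1, 1]

Assembling the blocks gives a Jordan form
J =
  [2, 1, 0, 0]
  [0, 2, 0, 0]
  [0, 0, 2, 0]
  [0, 0, 0, 2]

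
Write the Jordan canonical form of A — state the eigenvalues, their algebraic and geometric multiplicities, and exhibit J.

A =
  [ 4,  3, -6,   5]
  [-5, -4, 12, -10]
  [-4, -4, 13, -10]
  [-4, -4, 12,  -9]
J_3(1) ⊕ J_1(1)

The characteristic polynomial is
  det(x·I − A) = x^4 - 4*x^3 + 6*x^2 - 4*x + 1 = (x - 1)^4

Eigenvalues and multiplicities (the geometric multiplicity of λ is n − rank(A − λI), which equals the number of Jordan blocks for λ):
  λ = 1: algebraic multiplicity = 4, geometric multiplicity = 2

Determining the block sizes for each eigenvalue:
  λ = 1: with am = 4 and gm = 2, the partition is not yet determined (e.g. several partitions of 4 into 2 parts exist). Let N = A − (1)·I. Computing rank(N^1) = 2, rank(N^2) = 1, rank(N^3) = 0; the number of blocks of size ≥ j is rank(N^{j−1}) − rank(N^j), giving [2, 1, 1]. So we have 1 block(s) of size 3, 1 block(s) of size 1 → block sizes [3, 1]

Assembling the blocks gives a Jordan form
J =
  [1, 1, 0, 0]
  [0, 1, 1, 0]
  [0, 0, 1, 0]
  [0, 0, 0, 1]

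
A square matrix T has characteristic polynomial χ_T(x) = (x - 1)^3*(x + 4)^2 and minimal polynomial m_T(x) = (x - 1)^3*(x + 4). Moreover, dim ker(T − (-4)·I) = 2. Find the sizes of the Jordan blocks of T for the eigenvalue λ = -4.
Block sizes for λ = -4: [1, 1]

Step 1 — from the characteristic polynomial, algebraic multiplicity of λ = -4 is 2. From dim ker(T − (-4)·I) = 2, there are exactly 2 Jordan blocks for λ = -4.
Step 2 — from the minimal polynomial, the factor (x + 4) tells us the largest block for λ = -4 has size 1.
Step 3 — with total size 2, 2 blocks, and largest block 1, the block sizes (in nonincreasing order) are [1, 1].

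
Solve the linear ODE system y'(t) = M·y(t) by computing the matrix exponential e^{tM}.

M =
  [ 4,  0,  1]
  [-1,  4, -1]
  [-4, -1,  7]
e^{tM} =
  [-3*t^2*exp(5*t)/2 - t*exp(5*t) + exp(5*t), -t^2*exp(5*t)/2, t^2*exp(5*t)/2 + t*exp(5*t)]
  [3*t^2*exp(5*t) - t*exp(5*t), t^2*exp(5*t) - t*exp(5*t) + exp(5*t), -t^2*exp(5*t) - t*exp(5*t)]
  [-3*t^2*exp(5*t)/2 - 4*t*exp(5*t), -t^2*exp(5*t)/2 - t*exp(5*t), t^2*exp(5*t)/2 + 2*t*exp(5*t) + exp(5*t)]

Strategy: write M = P · J · P⁻¹ where J is a Jordan canonical form, so e^{tM} = P · e^{tJ} · P⁻¹, and e^{tJ} can be computed block-by-block.

M has Jordan form
J =
  [5, 1, 0]
  [0, 5, 1]
  [0, 0, 5]
(up to reordering of blocks).

Per-block formulas:
  For a 3×3 Jordan block J_3(5): exp(t · J_3(5)) = e^(5t)·(I + t·N + (t^2/2)·N^2), where N is the 3×3 nilpotent shift.

After assembling e^{tJ} and conjugating by P, we get:

e^{tM} =
  [-3*t^2*exp(5*t)/2 - t*exp(5*t) + exp(5*t), -t^2*exp(5*t)/2, t^2*exp(5*t)/2 + t*exp(5*t)]
  [3*t^2*exp(5*t) - t*exp(5*t), t^2*exp(5*t) - t*exp(5*t) + exp(5*t), -t^2*exp(5*t) - t*exp(5*t)]
  [-3*t^2*exp(5*t)/2 - 4*t*exp(5*t), -t^2*exp(5*t)/2 - t*exp(5*t), t^2*exp(5*t)/2 + 2*t*exp(5*t) + exp(5*t)]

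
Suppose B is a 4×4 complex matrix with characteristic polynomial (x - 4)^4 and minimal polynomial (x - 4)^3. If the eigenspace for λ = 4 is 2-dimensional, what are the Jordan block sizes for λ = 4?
Block sizes for λ = 4: [3, 1]

Step 1 — from the characteristic polynomial, algebraic multiplicity of λ = 4 is 4. From dim ker(B − (4)·I) = 2, there are exactly 2 Jordan blocks for λ = 4.
Step 2 — from the minimal polynomial, the factor (x − 4)^3 tells us the largest block for λ = 4 has size 3.
Step 3 — with total size 4, 2 blocks, and largest block 3, the block sizes (in nonincreasing order) are [3, 1].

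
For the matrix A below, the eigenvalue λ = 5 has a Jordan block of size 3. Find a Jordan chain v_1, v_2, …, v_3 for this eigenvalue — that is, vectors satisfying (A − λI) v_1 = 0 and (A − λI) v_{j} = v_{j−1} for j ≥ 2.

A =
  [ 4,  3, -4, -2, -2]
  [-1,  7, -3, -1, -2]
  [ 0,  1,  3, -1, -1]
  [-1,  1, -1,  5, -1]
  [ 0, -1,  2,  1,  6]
A Jordan chain for λ = 5 of length 3:
v_1 = (-1, -1, 0, -1, 0)ᵀ
v_2 = (3, 2, 1, 1, -1)ᵀ
v_3 = (0, 1, 0, 0, 0)ᵀ

Let N = A − (5)·I. We want v_3 with N^3 v_3 = 0 but N^2 v_3 ≠ 0; then v_{j-1} := N · v_j for j = 3, …, 2.

Pick v_3 = (0, 1, 0, 0, 0)ᵀ.
Then v_2 = N · v_3 = (3, 2, 1, 1, -1)ᵀ.
Then v_1 = N · v_2 = (-1, -1, 0, -1, 0)ᵀ.

Sanity check: (A − (5)·I) v_1 = (0, 0, 0, 0, 0)ᵀ = 0. ✓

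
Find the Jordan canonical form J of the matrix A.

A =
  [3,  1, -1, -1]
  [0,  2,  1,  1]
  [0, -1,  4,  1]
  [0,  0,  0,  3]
J_2(3) ⊕ J_1(3) ⊕ J_1(3)

The characteristic polynomial is
  det(x·I − A) = x^4 - 12*x^3 + 54*x^2 - 108*x + 81 = (x - 3)^4

Eigenvalues and multiplicities (the geometric multiplicity of λ is n − rank(A − λI), which equals the number of Jordan blocks for λ):
  λ = 3: algebraic multiplicity = 4, geometric multiplicity = 3

Determining the block sizes for each eigenvalue:
  λ = 3: 3 blocks summing to 4 forces exactly one block of size 2 and the rest size 1 → block sizes [2, 1, 1]

Assembling the blocks gives a Jordan form
J =
  [3, 1, 0, 0]
  [0, 3, 0, 0]
  [0, 0, 3, 0]
  [0, 0, 0, 3]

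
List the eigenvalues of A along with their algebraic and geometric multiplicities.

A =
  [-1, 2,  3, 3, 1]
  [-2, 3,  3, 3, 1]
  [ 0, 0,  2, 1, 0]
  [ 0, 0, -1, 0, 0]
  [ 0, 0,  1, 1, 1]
λ = 1: alg = 5, geom = 3

Step 1 — factor the characteristic polynomial to read off the algebraic multiplicities:
  χ_A(x) = (x - 1)^5

Step 2 — compute geometric multiplicities via the rank-nullity identity g(λ) = n − rank(A − λI):
  rank(A − (1)·I) = 2, so dim ker(A − (1)·I) = n − 2 = 3

Summary:
  λ = 1: algebraic multiplicity = 5, geometric multiplicity = 3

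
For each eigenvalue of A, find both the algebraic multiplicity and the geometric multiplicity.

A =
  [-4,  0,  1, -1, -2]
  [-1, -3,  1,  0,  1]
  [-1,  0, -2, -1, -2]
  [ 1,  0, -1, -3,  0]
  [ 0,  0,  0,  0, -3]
λ = -3: alg = 5, geom = 2

Step 1 — factor the characteristic polynomial to read off the algebraic multiplicities:
  χ_A(x) = (x + 3)^5

Step 2 — compute geometric multiplicities via the rank-nullity identity g(λ) = n − rank(A − λI):
  rank(A − (-3)·I) = 3, so dim ker(A − (-3)·I) = n − 3 = 2

Summary:
  λ = -3: algebraic multiplicity = 5, geometric multiplicity = 2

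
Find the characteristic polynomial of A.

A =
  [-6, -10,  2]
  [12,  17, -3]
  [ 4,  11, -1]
x^3 - 10*x^2 + 32*x - 32

Expanding det(x·I − A) (e.g. by cofactor expansion or by noting that A is similar to its Jordan form J, which has the same characteristic polynomial as A) gives
  χ_A(x) = x^3 - 10*x^2 + 32*x - 32
which factors as (x - 4)^2*(x - 2). The eigenvalues (with algebraic multiplicities) are λ = 2 with multiplicity 1, λ = 4 with multiplicity 2.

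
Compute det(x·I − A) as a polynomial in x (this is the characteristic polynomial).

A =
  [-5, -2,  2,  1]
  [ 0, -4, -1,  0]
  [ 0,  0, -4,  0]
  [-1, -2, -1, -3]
x^4 + 16*x^3 + 96*x^2 + 256*x + 256

Expanding det(x·I − A) (e.g. by cofactor expansion or by noting that A is similar to its Jordan form J, which has the same characteristic polynomial as A) gives
  χ_A(x) = x^4 + 16*x^3 + 96*x^2 + 256*x + 256
which factors as (x + 4)^4. The eigenvalues (with algebraic multiplicities) are λ = -4 with multiplicity 4.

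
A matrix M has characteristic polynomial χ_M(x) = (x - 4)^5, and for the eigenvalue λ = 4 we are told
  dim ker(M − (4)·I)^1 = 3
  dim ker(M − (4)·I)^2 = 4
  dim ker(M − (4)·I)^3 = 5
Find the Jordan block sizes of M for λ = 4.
Block sizes for λ = 4: [3, 1, 1]

From the dimensions of kernels of powers, the number of Jordan blocks of size at least j is d_j − d_{j−1} where d_j = dim ker(N^j) (with d_0 = 0). Computing the differences gives [3, 1, 1].
The number of blocks of size exactly k is (#blocks of size ≥ k) − (#blocks of size ≥ k + 1), so the partition is: 2 block(s) of size 1, 1 block(s) of size 3.
In nonincreasing order the block sizes are [3, 1, 1].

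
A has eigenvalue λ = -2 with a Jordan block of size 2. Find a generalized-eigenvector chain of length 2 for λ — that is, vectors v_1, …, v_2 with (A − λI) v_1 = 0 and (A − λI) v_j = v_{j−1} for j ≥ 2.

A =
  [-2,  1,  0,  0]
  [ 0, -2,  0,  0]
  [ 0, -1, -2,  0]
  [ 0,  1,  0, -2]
A Jordan chain for λ = -2 of length 2:
v_1 = (1, 0, -1, 1)ᵀ
v_2 = (0, 1, 0, 0)ᵀ

Let N = A − (-2)·I. We want v_2 with N^2 v_2 = 0 but N^1 v_2 ≠ 0; then v_{j-1} := N · v_j for j = 2, …, 2.

Pick v_2 = (0, 1, 0, 0)ᵀ.
Then v_1 = N · v_2 = (1, 0, -1, 1)ᵀ.

Sanity check: (A − (-2)·I) v_1 = (0, 0, 0, 0)ᵀ = 0. ✓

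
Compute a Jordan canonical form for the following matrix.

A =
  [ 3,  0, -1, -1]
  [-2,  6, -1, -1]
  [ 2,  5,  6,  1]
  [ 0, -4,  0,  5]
J_3(5) ⊕ J_1(5)

The characteristic polynomial is
  det(x·I − A) = x^4 - 20*x^3 + 150*x^2 - 500*x + 625 = (x - 5)^4

Eigenvalues and multiplicities (the geometric multiplicity of λ is n − rank(A − λI), which equals the number of Jordan blocks for λ):
  λ = 5: algebraic multiplicity = 4, geometric multiplicity = 2

Determining the block sizes for each eigenvalue:
  λ = 5: with am = 4 and gm = 2, the partition is not yet determined (e.g. several partitions of 4 into 2 parts exist). Let N = A − (5)·I. Computing rank(N^1) = 2, rank(N^2) = 1, rank(N^3) = 0; the number of blocks of size ≥ j is rank(N^{j−1}) − rank(N^j), giving [2, 1, 1]. So we have 1 block(s) of size 3, 1 block(s) of size 1 → block sizes [3, 1]

Assembling the blocks gives a Jordan form
J =
  [5, 1, 0, 0]
  [0, 5, 1, 0]
  [0, 0, 5, 0]
  [0, 0, 0, 5]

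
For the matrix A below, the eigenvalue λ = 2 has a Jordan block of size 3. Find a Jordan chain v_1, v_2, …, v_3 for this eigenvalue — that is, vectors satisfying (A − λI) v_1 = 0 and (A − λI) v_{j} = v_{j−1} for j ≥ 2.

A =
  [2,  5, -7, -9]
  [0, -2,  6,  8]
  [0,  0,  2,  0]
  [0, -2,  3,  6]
A Jordan chain for λ = 2 of length 3:
v_1 = (-2, 0, 0, 0)ᵀ
v_2 = (5, -4, 0, -2)ᵀ
v_3 = (0, 1, 0, 0)ᵀ

Let N = A − (2)·I. We want v_3 with N^3 v_3 = 0 but N^2 v_3 ≠ 0; then v_{j-1} := N · v_j for j = 3, …, 2.

Pick v_3 = (0, 1, 0, 0)ᵀ.
Then v_2 = N · v_3 = (5, -4, 0, -2)ᵀ.
Then v_1 = N · v_2 = (-2, 0, 0, 0)ᵀ.

Sanity check: (A − (2)·I) v_1 = (0, 0, 0, 0)ᵀ = 0. ✓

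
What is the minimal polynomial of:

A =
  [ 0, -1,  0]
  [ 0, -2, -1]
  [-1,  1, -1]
x^3 + 3*x^2 + 3*x + 1

The characteristic polynomial is χ_A(x) = (x + 1)^3, so the eigenvalues are known. The minimal polynomial is
  m_A(x) = Π_λ (x − λ)^{k_λ}
where k_λ is the size of the *largest* Jordan block for λ (equivalently, the smallest k with (A − λI)^k v = 0 for every generalised eigenvector v of λ).

  λ = -1: largest Jordan block has size 3, contributing (x + 1)^3

So m_A(x) = (x + 1)^3 = x^3 + 3*x^2 + 3*x + 1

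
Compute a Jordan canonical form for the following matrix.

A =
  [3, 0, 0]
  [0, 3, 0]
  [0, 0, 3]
J_1(3) ⊕ J_1(3) ⊕ J_1(3)

The characteristic polynomial is
  det(x·I − A) = x^3 - 9*x^2 + 27*x - 27 = (x - 3)^3

Eigenvalues and multiplicities (the geometric multiplicity of λ is n − rank(A − λI), which equals the number of Jordan blocks for λ):
  λ = 3: algebraic multiplicity = 3, geometric multiplicity = 3

Determining the block sizes for each eigenvalue:
  λ = 3: gm = am = 3, so every block has size 1 → block sizes [1, 1, 1]

Assembling the blocks gives a Jordan form
J =
  [3, 0, 0]
  [0, 3, 0]
  [0, 0, 3]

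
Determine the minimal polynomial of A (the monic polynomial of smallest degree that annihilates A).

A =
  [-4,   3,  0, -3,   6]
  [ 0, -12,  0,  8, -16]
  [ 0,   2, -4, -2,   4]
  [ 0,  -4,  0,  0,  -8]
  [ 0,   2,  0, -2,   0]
x^2 + 8*x + 16

The characteristic polynomial is χ_A(x) = (x + 4)^5, so the eigenvalues are known. The minimal polynomial is
  m_A(x) = Π_λ (x − λ)^{k_λ}
where k_λ is the size of the *largest* Jordan block for λ (equivalently, the smallest k with (A − λI)^k v = 0 for every generalised eigenvector v of λ).

  λ = -4: largest Jordan block has size 2, contributing (x + 4)^2

So m_A(x) = (x + 4)^2 = x^2 + 8*x + 16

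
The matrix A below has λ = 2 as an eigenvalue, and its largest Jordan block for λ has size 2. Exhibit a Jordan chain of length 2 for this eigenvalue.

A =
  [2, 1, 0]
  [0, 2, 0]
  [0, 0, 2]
A Jordan chain for λ = 2 of length 2:
v_1 = (1, 0, 0)ᵀ
v_2 = (0, 1, 0)ᵀ

Let N = A − (2)·I. We want v_2 with N^2 v_2 = 0 but N^1 v_2 ≠ 0; then v_{j-1} := N · v_j for j = 2, …, 2.

Pick v_2 = (0, 1, 0)ᵀ.
Then v_1 = N · v_2 = (1, 0, 0)ᵀ.

Sanity check: (A − (2)·I) v_1 = (0, 0, 0)ᵀ = 0. ✓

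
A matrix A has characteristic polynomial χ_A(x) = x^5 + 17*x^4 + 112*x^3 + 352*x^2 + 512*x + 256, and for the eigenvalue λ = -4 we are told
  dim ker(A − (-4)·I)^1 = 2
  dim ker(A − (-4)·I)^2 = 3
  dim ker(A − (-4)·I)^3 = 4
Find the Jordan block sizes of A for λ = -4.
Block sizes for λ = -4: [3, 1]

From the dimensions of kernels of powers, the number of Jordan blocks of size at least j is d_j − d_{j−1} where d_j = dim ker(N^j) (with d_0 = 0). Computing the differences gives [2, 1, 1].
The number of blocks of size exactly k is (#blocks of size ≥ k) − (#blocks of size ≥ k + 1), so the partition is: 1 block(s) of size 1, 1 block(s) of size 3.
In nonincreasing order the block sizes are [3, 1].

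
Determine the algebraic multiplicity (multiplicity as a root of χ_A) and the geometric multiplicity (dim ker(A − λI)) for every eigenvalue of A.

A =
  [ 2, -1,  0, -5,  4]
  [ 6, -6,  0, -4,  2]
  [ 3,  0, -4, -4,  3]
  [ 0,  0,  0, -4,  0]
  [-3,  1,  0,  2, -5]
λ = -4: alg = 4, geom = 2; λ = -1: alg = 1, geom = 1

Step 1 — factor the characteristic polynomial to read off the algebraic multiplicities:
  χ_A(x) = (x + 1)*(x + 4)^4

Step 2 — compute geometric multiplicities via the rank-nullity identity g(λ) = n − rank(A − λI):
  rank(A − (-4)·I) = 3, so dim ker(A − (-4)·I) = n − 3 = 2
  rank(A − (-1)·I) = 4, so dim ker(A − (-1)·I) = n − 4 = 1

Summary:
  λ = -4: algebraic multiplicity = 4, geometric multiplicity = 2
  λ = -1: algebraic multiplicity = 1, geometric multiplicity = 1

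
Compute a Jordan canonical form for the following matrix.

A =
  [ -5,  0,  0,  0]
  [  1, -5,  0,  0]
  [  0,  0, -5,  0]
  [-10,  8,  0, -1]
J_2(-5) ⊕ J_1(-5) ⊕ J_1(-1)

The characteristic polynomial is
  det(x·I − A) = x^4 + 16*x^3 + 90*x^2 + 200*x + 125 = (x + 1)*(x + 5)^3

Eigenvalues and multiplicities (the geometric multiplicity of λ is n − rank(A − λI), which equals the number of Jordan blocks for λ):
  λ = -5: algebraic multiplicity = 3, geometric multiplicity = 2
  λ = -1: algebraic multiplicity = 1, geometric multiplicity = 1

Determining the block sizes for each eigenvalue:
  λ = -5: 2 blocks summing to 3 forces exactly one block of size 2 and the rest size 1 → block sizes [2, 1]
  λ = -1: one block (gm = 1), so the single block has size am = 1 → block sizes [1]

Assembling the blocks gives a Jordan form
J =
  [-5,  1,  0,  0]
  [ 0, -5,  0,  0]
  [ 0,  0, -5,  0]
  [ 0,  0,  0, -1]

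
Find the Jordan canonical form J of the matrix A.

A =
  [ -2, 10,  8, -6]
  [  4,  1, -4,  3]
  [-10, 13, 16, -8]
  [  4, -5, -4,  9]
J_3(6) ⊕ J_1(6)

The characteristic polynomial is
  det(x·I − A) = x^4 - 24*x^3 + 216*x^2 - 864*x + 1296 = (x - 6)^4

Eigenvalues and multiplicities (the geometric multiplicity of λ is n − rank(A − λI), which equals the number of Jordan blocks for λ):
  λ = 6: algebraic multiplicity = 4, geometric multiplicity = 2

Determining the block sizes for each eigenvalue:
  λ = 6: with am = 4 and gm = 2, the partition is not yet determined (e.g. several partitions of 4 into 2 parts exist). Let N = A − (6)·I. Computing rank(N^1) = 2, rank(N^2) = 1, rank(N^3) = 0; the number of blocks of size ≥ j is rank(N^{j−1}) − rank(N^j), giving [2, 1, 1]. So we have 1 block(s) of size 3, 1 block(s) of size 1 → block sizes [3, 1]

Assembling the blocks gives a Jordan form
J =
  [6, 1, 0, 0]
  [0, 6, 1, 0]
  [0, 0, 6, 0]
  [0, 0, 0, 6]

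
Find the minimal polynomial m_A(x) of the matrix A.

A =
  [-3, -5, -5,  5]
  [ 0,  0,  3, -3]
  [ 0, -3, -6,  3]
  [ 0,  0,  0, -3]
x^2 + 6*x + 9

The characteristic polynomial is χ_A(x) = (x + 3)^4, so the eigenvalues are known. The minimal polynomial is
  m_A(x) = Π_λ (x − λ)^{k_λ}
where k_λ is the size of the *largest* Jordan block for λ (equivalently, the smallest k with (A − λI)^k v = 0 for every generalised eigenvector v of λ).

  λ = -3: largest Jordan block has size 2, contributing (x + 3)^2

So m_A(x) = (x + 3)^2 = x^2 + 6*x + 9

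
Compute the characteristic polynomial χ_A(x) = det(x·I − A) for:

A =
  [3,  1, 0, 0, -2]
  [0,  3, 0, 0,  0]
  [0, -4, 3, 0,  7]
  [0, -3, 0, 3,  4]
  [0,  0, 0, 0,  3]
x^5 - 15*x^4 + 90*x^3 - 270*x^2 + 405*x - 243

Expanding det(x·I − A) (e.g. by cofactor expansion or by noting that A is similar to its Jordan form J, which has the same characteristic polynomial as A) gives
  χ_A(x) = x^5 - 15*x^4 + 90*x^3 - 270*x^2 + 405*x - 243
which factors as (x - 3)^5. The eigenvalues (with algebraic multiplicities) are λ = 3 with multiplicity 5.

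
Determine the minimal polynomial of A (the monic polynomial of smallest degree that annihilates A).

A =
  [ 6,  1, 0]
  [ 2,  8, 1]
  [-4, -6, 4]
x^3 - 18*x^2 + 108*x - 216

The characteristic polynomial is χ_A(x) = (x - 6)^3, so the eigenvalues are known. The minimal polynomial is
  m_A(x) = Π_λ (x − λ)^{k_λ}
where k_λ is the size of the *largest* Jordan block for λ (equivalently, the smallest k with (A − λI)^k v = 0 for every generalised eigenvector v of λ).

  λ = 6: largest Jordan block has size 3, contributing (x − 6)^3

So m_A(x) = (x - 6)^3 = x^3 - 18*x^2 + 108*x - 216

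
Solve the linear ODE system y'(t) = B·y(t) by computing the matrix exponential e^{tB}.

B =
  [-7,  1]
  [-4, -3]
e^{tB} =
  [-2*t*exp(-5*t) + exp(-5*t), t*exp(-5*t)]
  [-4*t*exp(-5*t), 2*t*exp(-5*t) + exp(-5*t)]

Strategy: write B = P · J · P⁻¹ where J is a Jordan canonical form, so e^{tB} = P · e^{tJ} · P⁻¹, and e^{tJ} can be computed block-by-block.

B has Jordan form
J =
  [-5,  1]
  [ 0, -5]
(up to reordering of blocks).

Per-block formulas:
  For a 2×2 Jordan block J_2(-5): exp(t · J_2(-5)) = e^(-5t)·(I + t·N), where N is the 2×2 nilpotent shift.

After assembling e^{tJ} and conjugating by P, we get:

e^{tB} =
  [-2*t*exp(-5*t) + exp(-5*t), t*exp(-5*t)]
  [-4*t*exp(-5*t), 2*t*exp(-5*t) + exp(-5*t)]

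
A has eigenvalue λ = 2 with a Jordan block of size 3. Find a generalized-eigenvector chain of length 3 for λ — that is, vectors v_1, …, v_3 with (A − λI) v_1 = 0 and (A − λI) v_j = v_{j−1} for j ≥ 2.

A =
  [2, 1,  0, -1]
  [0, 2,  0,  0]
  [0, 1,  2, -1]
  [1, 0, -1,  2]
A Jordan chain for λ = 2 of length 3:
v_1 = (-1, 0, -1, 0)ᵀ
v_2 = (0, 0, 0, 1)ᵀ
v_3 = (1, 0, 0, 0)ᵀ

Let N = A − (2)·I. We want v_3 with N^3 v_3 = 0 but N^2 v_3 ≠ 0; then v_{j-1} := N · v_j for j = 3, …, 2.

Pick v_3 = (1, 0, 0, 0)ᵀ.
Then v_2 = N · v_3 = (0, 0, 0, 1)ᵀ.
Then v_1 = N · v_2 = (-1, 0, -1, 0)ᵀ.

Sanity check: (A − (2)·I) v_1 = (0, 0, 0, 0)ᵀ = 0. ✓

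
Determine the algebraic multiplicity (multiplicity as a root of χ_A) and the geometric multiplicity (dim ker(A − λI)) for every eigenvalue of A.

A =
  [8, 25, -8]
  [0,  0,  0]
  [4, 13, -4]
λ = 0: alg = 2, geom = 1; λ = 4: alg = 1, geom = 1

Step 1 — factor the characteristic polynomial to read off the algebraic multiplicities:
  χ_A(x) = x^2*(x - 4)

Step 2 — compute geometric multiplicities via the rank-nullity identity g(λ) = n − rank(A − λI):
  rank(A − (0)·I) = 2, so dim ker(A − (0)·I) = n − 2 = 1
  rank(A − (4)·I) = 2, so dim ker(A − (4)·I) = n − 2 = 1

Summary:
  λ = 0: algebraic multiplicity = 2, geometric multiplicity = 1
  λ = 4: algebraic multiplicity = 1, geometric multiplicity = 1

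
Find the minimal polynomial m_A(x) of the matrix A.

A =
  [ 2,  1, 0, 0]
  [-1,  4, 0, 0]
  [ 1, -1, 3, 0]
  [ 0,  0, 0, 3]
x^2 - 6*x + 9

The characteristic polynomial is χ_A(x) = (x - 3)^4, so the eigenvalues are known. The minimal polynomial is
  m_A(x) = Π_λ (x − λ)^{k_λ}
where k_λ is the size of the *largest* Jordan block for λ (equivalently, the smallest k with (A − λI)^k v = 0 for every generalised eigenvector v of λ).

  λ = 3: largest Jordan block has size 2, contributing (x − 3)^2

So m_A(x) = (x - 3)^2 = x^2 - 6*x + 9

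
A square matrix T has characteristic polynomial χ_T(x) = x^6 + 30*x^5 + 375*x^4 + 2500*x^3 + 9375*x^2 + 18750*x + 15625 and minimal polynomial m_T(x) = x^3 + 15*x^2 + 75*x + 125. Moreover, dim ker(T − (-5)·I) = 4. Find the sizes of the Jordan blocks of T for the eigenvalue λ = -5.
Block sizes for λ = -5: [3, 1, 1, 1]

Step 1 — from the characteristic polynomial, algebraic multiplicity of λ = -5 is 6. From dim ker(T − (-5)·I) = 4, there are exactly 4 Jordan blocks for λ = -5.
Step 2 — from the minimal polynomial, the factor (x + 5)^3 tells us the largest block for λ = -5 has size 3.
Step 3 — with total size 6, 4 blocks, and largest block 3, the block sizes (in nonincreasing order) are [3, 1, 1, 1].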